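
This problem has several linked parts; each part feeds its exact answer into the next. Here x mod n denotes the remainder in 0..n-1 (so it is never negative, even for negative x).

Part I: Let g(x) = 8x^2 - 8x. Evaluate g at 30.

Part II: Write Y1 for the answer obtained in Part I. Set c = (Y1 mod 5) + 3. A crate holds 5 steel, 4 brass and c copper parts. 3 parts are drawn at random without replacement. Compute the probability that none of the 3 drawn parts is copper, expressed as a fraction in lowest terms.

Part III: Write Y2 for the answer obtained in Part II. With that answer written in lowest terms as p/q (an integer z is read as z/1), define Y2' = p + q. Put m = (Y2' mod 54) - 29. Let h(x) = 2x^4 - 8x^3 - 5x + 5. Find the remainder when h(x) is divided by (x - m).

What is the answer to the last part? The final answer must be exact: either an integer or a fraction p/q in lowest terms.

7586

Part I: 8*(30)^2 - 8*(30)^1 = (7200) + (-240) = 6960; answer 6960
Part II: Y1 = 6960; c = 3; total draws C(12,3) = 220; favorable C(9,3) = 84; P = 21/55; answer 21/55
Part III: Y2 = 21/55; threaded value p + q = 76; m = -7; remainder = value at the root: 2*(-7)^4 - 8*(-7)^3 - 5*(-7)^1 + 5 = (4802) + (2744) + (35) + (5) = 7586; answer 7586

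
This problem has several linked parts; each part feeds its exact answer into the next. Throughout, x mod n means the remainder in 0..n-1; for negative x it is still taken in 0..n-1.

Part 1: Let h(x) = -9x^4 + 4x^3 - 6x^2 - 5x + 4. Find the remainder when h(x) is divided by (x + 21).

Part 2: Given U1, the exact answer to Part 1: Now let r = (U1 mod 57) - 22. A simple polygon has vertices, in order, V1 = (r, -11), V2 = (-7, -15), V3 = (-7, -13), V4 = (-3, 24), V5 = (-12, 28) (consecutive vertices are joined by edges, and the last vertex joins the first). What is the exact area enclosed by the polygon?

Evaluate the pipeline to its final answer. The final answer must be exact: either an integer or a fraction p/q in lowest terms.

406

Part 1: remainder = value at the root: -9*(-21)^4 + 4*(-21)^3 - 6*(-21)^2 - 5*(-21)^1 + 4 = (-1750329) + (-37044) + (-2646) + (105) + (4) = -1789910; answer -1789910
Part 2: U1 = -1789910; r = -18; cross terms: (-18*-15 - -7*-11)=193, (-7*-13 - -7*-15)=-14, (-7*24 - -3*-13)=-207, (-3*28 - -12*24)=204, (-12*-11 - -18*28)=636; twice the area = |812| = 812; area = 406; answer 406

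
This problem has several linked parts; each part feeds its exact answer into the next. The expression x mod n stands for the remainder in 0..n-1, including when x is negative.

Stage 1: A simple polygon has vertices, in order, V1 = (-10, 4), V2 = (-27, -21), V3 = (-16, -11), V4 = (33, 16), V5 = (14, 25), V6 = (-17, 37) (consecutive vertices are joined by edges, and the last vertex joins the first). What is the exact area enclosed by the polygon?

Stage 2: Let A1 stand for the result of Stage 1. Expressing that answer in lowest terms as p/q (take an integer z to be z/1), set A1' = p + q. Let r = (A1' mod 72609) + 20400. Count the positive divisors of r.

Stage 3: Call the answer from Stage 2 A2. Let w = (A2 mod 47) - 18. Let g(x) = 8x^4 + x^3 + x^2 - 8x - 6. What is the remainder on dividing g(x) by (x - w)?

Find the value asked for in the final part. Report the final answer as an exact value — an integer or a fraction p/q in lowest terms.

Stage 1: cross terms: (-10*-21 - -27*4)=318, (-27*-11 - -16*-21)=-39, (-16*16 - 33*-11)=107, (33*25 - 14*16)=601, (14*37 - -17*25)=943, (-17*4 - -10*37)=302; twice the area = |2232| = 2232; area = 1116; answer 1116
Stage 2: A1 = 1116; threaded value p + q = 1117; r = 21517; 21517 is prime, so its only divisors are 1 and 21517; count = 2; answer 2
Stage 3: A2 = 2; w = -16; remainder = value at the root: 8*(-16)^4 + 1*(-16)^3 + 1*(-16)^2 - 8*(-16)^1 - 6 = (524288) + (-4096) + (256) + (128) + (-6) = 520570; answer 520570

520570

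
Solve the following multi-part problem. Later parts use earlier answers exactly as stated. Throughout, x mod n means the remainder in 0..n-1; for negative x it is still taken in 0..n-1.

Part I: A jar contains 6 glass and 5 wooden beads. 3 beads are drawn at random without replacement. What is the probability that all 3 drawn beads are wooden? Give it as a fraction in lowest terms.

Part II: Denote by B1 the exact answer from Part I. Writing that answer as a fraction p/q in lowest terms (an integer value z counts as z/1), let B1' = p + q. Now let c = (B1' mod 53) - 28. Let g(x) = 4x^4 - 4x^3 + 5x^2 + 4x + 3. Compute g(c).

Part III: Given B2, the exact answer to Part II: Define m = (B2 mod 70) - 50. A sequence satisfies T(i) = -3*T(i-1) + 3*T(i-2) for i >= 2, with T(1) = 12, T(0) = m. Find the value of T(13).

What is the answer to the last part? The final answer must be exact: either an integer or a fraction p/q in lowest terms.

156842892

Part I: total draws C(11,3) = 165; favorable C(5,3) = 10; P = 2/33; answer 2/33
Part II: B1 = 2/33; threaded value p + q = 35; c = 7; 4*(7)^4 - 4*(7)^3 + 5*(7)^2 + 4*(7)^1 + 3 = (9604) + (-1372) + (245) + (28) + (3) = 8508; answer 8508
Part III: B2 = 8508; m = -12; T(2) = -3*(12) + 3*(-12) = -72; iterating: T(2)=-72, T(3)=252, T(4)=-972, T(5)=3672, T(6)=-13932, T(7)=52812, T(8)=-200232, T(9)=759132, T(10)=-2878092, T(11)=10911672, T(12)=-41369292, T(13)=156842892; answer 156842892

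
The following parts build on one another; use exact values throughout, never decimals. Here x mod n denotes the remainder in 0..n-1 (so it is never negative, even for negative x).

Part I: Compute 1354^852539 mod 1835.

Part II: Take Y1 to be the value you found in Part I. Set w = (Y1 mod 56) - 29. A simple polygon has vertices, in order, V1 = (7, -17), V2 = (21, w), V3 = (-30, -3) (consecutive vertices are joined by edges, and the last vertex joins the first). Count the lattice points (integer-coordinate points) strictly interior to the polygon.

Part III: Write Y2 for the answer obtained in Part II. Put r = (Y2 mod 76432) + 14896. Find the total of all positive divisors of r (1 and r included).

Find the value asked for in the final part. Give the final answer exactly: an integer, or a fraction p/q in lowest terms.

Part I: squarings mod 1835: 1354^1=1354, 1354^2=151, 1354^4=781, 1354^8=741, 1354^16=416, 1354^32=566, 1354^64=1066, 1354^128=491, 1354^256=696, 1354^512=1811, 1354^1024=576, 1354^2048=1476, 1354^4096=431, 1354^8192=426, 1354^16384=1646, 1354^32768=856, 1354^65536=571, 1354^131072=1246, 1354^262144=106, 1354^524288=226; 1354^852539 = 1354^1 * 1354^2 * 1354^8 * 1354^16 * 1354^32 * 1354^512 * 1354^65536 * 1354^262144 * 1354^524288 = 769 (mod 1835); answer 769
Part II: Y1 = 769; w = 12; cross terms: (7*12 - 21*-17)=441, (21*-3 - -30*12)=297, (-30*-17 - 7*-3)=531; twice the area = |1269| = 1269; area = 1269/2; boundary points = 1 + 3 + 1 = 5; strictly interior points = area - boundary/2 + 1 = 633; answer 633
Part III: Y2 = 633; r = 15529; 15529 = 53 * 293; sigma = (1 + 53) * (1 + 293) = 54 * 294 = 15876; answer 15876

15876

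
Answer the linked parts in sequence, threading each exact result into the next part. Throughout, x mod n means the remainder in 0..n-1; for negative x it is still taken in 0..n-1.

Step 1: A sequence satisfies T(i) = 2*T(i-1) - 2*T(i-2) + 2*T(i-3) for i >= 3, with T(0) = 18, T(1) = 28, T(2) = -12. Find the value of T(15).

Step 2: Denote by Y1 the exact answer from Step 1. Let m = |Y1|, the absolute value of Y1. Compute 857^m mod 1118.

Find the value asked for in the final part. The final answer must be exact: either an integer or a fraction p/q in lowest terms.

Step 1: T(3) = 2*(-12) - 2*(28) + 2*(18) = -44; iterating: T(3)=-44, T(4)=-8, T(5)=48, T(6)=24, T(7)=-64, T(8)=-80, T(9)=16, T(10)=64, T(11)=-64, T(12)=-224, T(13)=-192, T(14)=-64, T(15)=-192; answer -192
Step 2: Y1 = -192; m = 192; squarings mod 1118: 857^1=857, 857^2=1041, 857^4=339, 857^8=885, 857^16=625, 857^32=443, 857^64=599, 857^128=1041; 857^192 = 857^64 * 857^128 = 833 (mod 1118); answer 833

833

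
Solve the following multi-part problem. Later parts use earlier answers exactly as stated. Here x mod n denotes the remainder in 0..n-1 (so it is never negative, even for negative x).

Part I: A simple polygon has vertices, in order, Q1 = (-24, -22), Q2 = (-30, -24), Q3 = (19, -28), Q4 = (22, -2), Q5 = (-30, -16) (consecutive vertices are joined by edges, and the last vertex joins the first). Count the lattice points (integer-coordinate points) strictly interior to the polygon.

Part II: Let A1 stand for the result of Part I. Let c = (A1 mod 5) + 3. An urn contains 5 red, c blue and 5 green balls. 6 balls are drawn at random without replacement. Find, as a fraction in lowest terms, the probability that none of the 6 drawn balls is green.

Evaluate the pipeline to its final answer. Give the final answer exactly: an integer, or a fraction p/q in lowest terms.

Part I: cross terms: (-24*-24 - -30*-22)=-84, (-30*-28 - 19*-24)=1296, (19*-2 - 22*-28)=578, (22*-16 - -30*-2)=-412, (-30*-22 - -24*-16)=276; twice the area = |1654| = 1654; area = 827; boundary points = 2 + 1 + 1 + 2 + 6 = 12; strictly interior points = area - boundary/2 + 1 = 822; answer 822
Part II: A1 = 822; c = 5; total draws C(15,6) = 5005; favorable C(10,6) = 210; P = 6/143; answer 6/143

6/143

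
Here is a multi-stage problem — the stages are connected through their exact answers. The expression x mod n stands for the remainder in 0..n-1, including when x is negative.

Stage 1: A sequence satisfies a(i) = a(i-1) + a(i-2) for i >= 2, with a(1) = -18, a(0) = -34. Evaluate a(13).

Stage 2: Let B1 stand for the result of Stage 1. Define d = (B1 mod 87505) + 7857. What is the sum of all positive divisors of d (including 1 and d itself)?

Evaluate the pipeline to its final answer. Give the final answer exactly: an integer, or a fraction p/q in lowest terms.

Stage 1: a(2) = 1*(-18) + 1*(-34) = -52; iterating: a(2)=-52, a(3)=-70, a(4)=-122, a(5)=-192, a(6)=-314, a(7)=-506, a(8)=-820, a(9)=-1326, a(10)=-2146, a(11)=-3472, a(12)=-5618, a(13)=-9090; answer -9090
Stage 2: B1 = -9090; d = 86272; 86272 = 2^8 * 337; sigma = (1 + 2 + 4 + 8 + 16 + 32 + 64 + 128 + 256) * (1 + 337) = 511 * 338 = 172718; answer 172718

172718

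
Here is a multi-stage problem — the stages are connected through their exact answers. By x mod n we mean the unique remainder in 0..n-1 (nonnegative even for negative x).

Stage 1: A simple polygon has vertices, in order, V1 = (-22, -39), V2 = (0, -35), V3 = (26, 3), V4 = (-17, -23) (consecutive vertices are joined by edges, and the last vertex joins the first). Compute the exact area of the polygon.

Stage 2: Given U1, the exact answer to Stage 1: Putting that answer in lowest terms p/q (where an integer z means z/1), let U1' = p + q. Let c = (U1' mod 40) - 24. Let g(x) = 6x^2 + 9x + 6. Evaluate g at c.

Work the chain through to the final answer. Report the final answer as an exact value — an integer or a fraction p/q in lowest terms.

Stage 1: cross terms: (-22*-35 - 0*-39)=770, (0*3 - 26*-35)=910, (26*-23 - -17*3)=-547, (-17*-39 - -22*-23)=157; twice the area = |1290| = 1290; area = 645; answer 645
Stage 2: U1 = 645; threaded value p + q = 646; c = -18; 6*(-18)^2 + 9*(-18)^1 + 6 = (1944) + (-162) + (6) = 1788; answer 1788

1788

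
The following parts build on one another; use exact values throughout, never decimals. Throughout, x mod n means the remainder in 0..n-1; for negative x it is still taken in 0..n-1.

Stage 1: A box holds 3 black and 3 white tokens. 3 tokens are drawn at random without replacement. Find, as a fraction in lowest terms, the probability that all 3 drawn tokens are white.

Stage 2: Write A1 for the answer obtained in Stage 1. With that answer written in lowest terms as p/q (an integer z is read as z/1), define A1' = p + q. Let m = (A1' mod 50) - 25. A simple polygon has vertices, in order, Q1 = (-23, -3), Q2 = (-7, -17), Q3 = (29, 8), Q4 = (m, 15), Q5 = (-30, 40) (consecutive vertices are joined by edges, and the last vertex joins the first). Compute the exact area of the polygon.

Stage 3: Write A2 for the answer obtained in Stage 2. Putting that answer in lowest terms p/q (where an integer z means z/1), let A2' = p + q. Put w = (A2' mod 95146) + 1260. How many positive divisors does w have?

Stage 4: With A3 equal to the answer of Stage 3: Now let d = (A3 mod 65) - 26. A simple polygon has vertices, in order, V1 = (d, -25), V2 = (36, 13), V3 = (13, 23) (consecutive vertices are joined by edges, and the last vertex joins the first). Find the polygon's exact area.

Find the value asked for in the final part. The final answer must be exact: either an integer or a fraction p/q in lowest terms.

Stage 1: total draws C(6,3) = 20; favorable C(3,3) = 1; P = 1/20; answer 1/20
Stage 2: A1 = 1/20; threaded value p + q = 21; m = -4; cross terms: (-23*-17 - -7*-3)=370, (-7*8 - 29*-17)=437, (29*15 - -4*8)=467, (-4*40 - -30*15)=290, (-30*-3 - -23*40)=1010; twice the area = |2574| = 2574; area = 1287; answer 1287
Stage 3: A2 = 1287; threaded value p + q = 1288; w = 2548; 2548 = 2^2 * 7^2 * 13; number of divisors = (2+1) * (2+1) * (1+1) = 18; answer 18
Stage 4: A3 = 18; d = -8; cross terms: (-8*13 - 36*-25)=796, (36*23 - 13*13)=659, (13*-25 - -8*23)=-141; twice the area = |1314| = 1314; area = 657; answer 657

657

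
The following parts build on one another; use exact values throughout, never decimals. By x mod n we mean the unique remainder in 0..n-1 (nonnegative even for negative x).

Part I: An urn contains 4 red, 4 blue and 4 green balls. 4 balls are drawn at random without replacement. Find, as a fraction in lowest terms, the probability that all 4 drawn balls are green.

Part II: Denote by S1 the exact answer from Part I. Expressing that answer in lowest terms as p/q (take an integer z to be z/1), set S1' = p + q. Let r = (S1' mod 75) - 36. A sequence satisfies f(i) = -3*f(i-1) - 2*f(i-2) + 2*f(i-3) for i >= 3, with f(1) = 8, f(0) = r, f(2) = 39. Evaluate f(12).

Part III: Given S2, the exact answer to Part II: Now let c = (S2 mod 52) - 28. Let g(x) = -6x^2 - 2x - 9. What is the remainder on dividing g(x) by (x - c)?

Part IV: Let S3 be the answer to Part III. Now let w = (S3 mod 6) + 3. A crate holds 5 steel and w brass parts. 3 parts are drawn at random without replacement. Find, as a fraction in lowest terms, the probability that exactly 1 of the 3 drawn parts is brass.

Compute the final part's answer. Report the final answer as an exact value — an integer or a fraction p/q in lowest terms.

4/11

Part I: total draws C(12,4) = 495; favorable C(4,4) = 1; P = 1/495; answer 1/495
Part II: S1 = 1/495; threaded value p + q = 496; r = 10; f(3) = -3*(39) - 2*(8) + 2*(10) = -113; iterating: f(3)=-113, f(4)=277, f(5)=-527, f(6)=801, f(7)=-795, f(8)=-271, f(9)=4005, f(10)=-13063, f(11)=30637, f(12)=-57775; answer -57775
Part III: S2 = -57775; c = 21; remainder = value at the root: -6*(21)^2 - 2*(21)^1 - 9 = (-2646) + (-42) + (-9) = -2697; answer -2697
Part IV: S3 = -2697; w = 6; total draws C(11,3) = 165; favorable C(6,1)*C(5,2) = 60; P = 4/11; answer 4/11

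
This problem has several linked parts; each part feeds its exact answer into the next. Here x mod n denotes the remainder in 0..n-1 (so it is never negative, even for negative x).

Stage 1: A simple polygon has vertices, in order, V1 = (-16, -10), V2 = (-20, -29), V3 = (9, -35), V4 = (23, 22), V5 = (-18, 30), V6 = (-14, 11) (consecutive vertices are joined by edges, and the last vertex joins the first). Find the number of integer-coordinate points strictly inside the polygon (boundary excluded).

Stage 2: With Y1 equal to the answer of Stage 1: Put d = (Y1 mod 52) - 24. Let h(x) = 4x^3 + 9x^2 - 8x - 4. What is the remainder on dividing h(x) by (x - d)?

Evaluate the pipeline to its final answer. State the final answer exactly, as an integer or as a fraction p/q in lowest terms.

-49924

Stage 1: cross terms: (-16*-29 - -20*-10)=264, (-20*-35 - 9*-29)=961, (9*22 - 23*-35)=1003, (23*30 - -18*22)=1086, (-18*11 - -14*30)=222, (-14*-10 - -16*11)=316; twice the area = |3852| = 3852; area = 1926; boundary points = 1 + 1 + 1 + 1 + 1 + 1 = 6; strictly interior points = area - boundary/2 + 1 = 1924; answer 1924
Stage 2: Y1 = 1924; d = -24; remainder = value at the root: 4*(-24)^3 + 9*(-24)^2 - 8*(-24)^1 - 4 = (-55296) + (5184) + (192) + (-4) = -49924; answer -49924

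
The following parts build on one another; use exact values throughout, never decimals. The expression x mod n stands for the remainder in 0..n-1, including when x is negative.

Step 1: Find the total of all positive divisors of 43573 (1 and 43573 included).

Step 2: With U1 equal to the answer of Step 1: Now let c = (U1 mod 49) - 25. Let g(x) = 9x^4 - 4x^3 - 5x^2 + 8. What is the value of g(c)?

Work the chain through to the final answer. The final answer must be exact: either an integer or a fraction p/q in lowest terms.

192824

Step 1: 43573 is prime, so its only divisors are 1 and 43573; sigma = 1 + 43573 = 43574; answer 43574
Step 2: U1 = 43574; c = -12; 9*(-12)^4 - 4*(-12)^3 - 5*(-12)^2 + 8 = (186624) + (6912) + (-720) + (8) = 192824; answer 192824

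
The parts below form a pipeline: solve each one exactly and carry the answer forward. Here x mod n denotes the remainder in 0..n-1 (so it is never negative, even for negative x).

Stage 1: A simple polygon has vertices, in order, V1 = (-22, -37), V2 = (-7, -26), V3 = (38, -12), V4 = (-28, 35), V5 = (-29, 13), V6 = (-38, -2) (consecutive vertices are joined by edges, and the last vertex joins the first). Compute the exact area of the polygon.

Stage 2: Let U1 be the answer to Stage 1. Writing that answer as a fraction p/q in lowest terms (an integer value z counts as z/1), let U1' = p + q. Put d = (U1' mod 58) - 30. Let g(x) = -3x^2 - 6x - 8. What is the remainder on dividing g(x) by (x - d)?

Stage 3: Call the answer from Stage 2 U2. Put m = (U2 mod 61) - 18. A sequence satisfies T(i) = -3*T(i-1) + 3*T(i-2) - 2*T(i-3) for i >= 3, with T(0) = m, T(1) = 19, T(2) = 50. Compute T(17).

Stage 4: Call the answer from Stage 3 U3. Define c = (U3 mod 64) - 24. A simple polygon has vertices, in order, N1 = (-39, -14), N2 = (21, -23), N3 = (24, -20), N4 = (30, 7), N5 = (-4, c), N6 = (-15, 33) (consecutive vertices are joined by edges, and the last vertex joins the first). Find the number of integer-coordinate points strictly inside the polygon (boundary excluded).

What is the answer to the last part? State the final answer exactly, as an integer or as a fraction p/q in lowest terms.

Stage 1: cross terms: (-22*-26 - -7*-37)=313, (-7*-12 - 38*-26)=1072, (38*35 - -28*-12)=994, (-28*13 - -29*35)=651, (-29*-2 - -38*13)=552, (-38*-37 - -22*-2)=1362; twice the area = |4944| = 4944; area = 2472; answer 2472
Stage 2: U1 = 2472; threaded value p + q = 2473; d = 7; remainder = value at the root: -3*(7)^2 - 6*(7)^1 - 8 = (-147) + (-42) + (-8) = -197; answer -197
Stage 3: U2 = -197; m = 29; T(3) = -3*(50) + 3*(19) - 2*(29) = -151; iterating: T(3)=-151, T(4)=565, T(5)=-2248, T(6)=8741, T(7)=-34097, T(8)=133010, T(9)=-518803, T(10)=2023633, T(11)=-7893328, T(12)=30788489, T(13)=-120092717, T(14)=468430274, T(15)=-1827145951, T(16)=7126914109, T(17)=-27799040728; answer -27799040728
Stage 4: U3 = -27799040728; c = 16; cross terms: (-39*-23 - 21*-14)=1191, (21*-20 - 24*-23)=132, (24*7 - 30*-20)=768, (30*16 - -4*7)=508, (-4*33 - -15*16)=108, (-15*-14 - -39*33)=1497; twice the area = |4204| = 4204; area = 2102; boundary points = 3 + 3 + 3 + 1 + 1 + 1 = 12; strictly interior points = area - boundary/2 + 1 = 2097; answer 2097

2097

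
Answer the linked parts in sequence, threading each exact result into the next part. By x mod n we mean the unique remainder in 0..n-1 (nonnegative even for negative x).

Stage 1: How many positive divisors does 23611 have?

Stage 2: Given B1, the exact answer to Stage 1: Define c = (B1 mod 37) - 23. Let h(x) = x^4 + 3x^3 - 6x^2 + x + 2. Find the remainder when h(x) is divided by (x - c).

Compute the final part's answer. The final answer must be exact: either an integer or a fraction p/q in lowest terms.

107561

Stage 1: 23611 = 7 * 3373; number of divisors = (1+1) * (1+1) = 4; answer 4
Stage 2: B1 = 4; c = -19; remainder = value at the root: 1*(-19)^4 + 3*(-19)^3 - 6*(-19)^2 + 1*(-19)^1 + 2 = (130321) + (-20577) + (-2166) + (-19) + (2) = 107561; answer 107561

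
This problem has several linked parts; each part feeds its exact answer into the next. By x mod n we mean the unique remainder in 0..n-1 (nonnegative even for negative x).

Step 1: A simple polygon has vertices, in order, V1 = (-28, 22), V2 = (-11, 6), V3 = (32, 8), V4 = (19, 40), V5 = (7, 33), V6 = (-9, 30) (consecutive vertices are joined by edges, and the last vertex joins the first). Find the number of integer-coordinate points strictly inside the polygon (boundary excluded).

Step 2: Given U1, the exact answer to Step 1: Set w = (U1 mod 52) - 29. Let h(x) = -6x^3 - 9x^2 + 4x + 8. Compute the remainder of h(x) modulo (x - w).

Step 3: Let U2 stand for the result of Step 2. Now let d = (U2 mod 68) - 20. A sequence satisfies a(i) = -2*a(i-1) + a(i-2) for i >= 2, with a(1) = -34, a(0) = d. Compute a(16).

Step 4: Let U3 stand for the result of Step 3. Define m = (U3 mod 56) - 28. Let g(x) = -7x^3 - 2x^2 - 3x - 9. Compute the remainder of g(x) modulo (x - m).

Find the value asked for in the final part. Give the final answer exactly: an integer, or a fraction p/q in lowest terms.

Step 1: cross terms: (-28*6 - -11*22)=74, (-11*8 - 32*6)=-280, (32*40 - 19*8)=1128, (19*33 - 7*40)=347, (7*30 - -9*33)=507, (-9*22 - -28*30)=642; twice the area = |2418| = 2418; area = 1209; boundary points = 1 + 1 + 1 + 1 + 1 + 1 = 6; strictly interior points = area - boundary/2 + 1 = 1207; answer 1207
Step 2: U1 = 1207; w = -18; remainder = value at the root: -6*(-18)^3 - 9*(-18)^2 + 4*(-18)^1 + 8 = (34992) + (-2916) + (-72) + (8) = 32012; answer 32012
Step 3: U2 = 32012; d = 32; a(2) = -2*(-34) + 1*(32) = 100; iterating: a(2)=100, a(3)=-234, a(4)=568, a(5)=-1370, a(6)=3308, a(7)=-7986, a(8)=19280, a(9)=-46546, a(10)=112372, a(11)=-271290, a(12)=654952, a(13)=-1581194, a(14)=3817340, a(15)=-9215874, a(16)=22249088; answer 22249088
Step 4: U3 = 22249088; m = -20; remainder = value at the root: -7*(-20)^3 - 2*(-20)^2 - 3*(-20)^1 - 9 = (56000) + (-800) + (60) + (-9) = 55251; answer 55251

55251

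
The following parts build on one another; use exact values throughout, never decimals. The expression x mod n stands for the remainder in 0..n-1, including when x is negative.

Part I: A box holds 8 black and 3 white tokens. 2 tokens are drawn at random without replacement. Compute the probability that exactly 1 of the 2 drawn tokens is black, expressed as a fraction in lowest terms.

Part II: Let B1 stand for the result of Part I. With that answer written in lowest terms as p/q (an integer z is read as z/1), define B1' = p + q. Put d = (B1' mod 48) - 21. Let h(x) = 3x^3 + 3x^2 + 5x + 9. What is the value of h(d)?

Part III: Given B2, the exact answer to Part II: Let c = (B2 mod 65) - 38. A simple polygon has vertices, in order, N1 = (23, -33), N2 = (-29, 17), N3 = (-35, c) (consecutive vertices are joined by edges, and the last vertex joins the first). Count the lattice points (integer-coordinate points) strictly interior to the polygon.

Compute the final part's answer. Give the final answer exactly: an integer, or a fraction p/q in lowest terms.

Part I: total draws C(11,2) = 55; favorable C(8,1)*C(3,1) = 24; P = 24/55; answer 24/55
Part II: B1 = 24/55; threaded value p + q = 79; d = 10; 3*(10)^3 + 3*(10)^2 + 5*(10)^1 + 9 = (3000) + (300) + (50) + (9) = 3359; answer 3359
Part III: B2 = 3359; c = 6; cross terms: (23*17 - -29*-33)=-566, (-29*6 - -35*17)=421, (-35*-33 - 23*6)=1017; twice the area = |872| = 872; area = 436; boundary points = 2 + 1 + 1 = 4; strictly interior points = area - boundary/2 + 1 = 435; answer 435

435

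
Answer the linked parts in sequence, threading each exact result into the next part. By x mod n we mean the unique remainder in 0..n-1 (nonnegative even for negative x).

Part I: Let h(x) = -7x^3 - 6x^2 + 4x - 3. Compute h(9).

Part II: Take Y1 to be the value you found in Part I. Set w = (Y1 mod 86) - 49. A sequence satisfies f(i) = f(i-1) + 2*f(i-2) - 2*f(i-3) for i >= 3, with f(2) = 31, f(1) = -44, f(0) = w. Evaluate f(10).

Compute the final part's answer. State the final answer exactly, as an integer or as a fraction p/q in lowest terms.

Part I: -7*(9)^3 - 6*(9)^2 + 4*(9)^1 - 3 = (-5103) + (-486) + (36) + (-3) = -5556; answer -5556
Part II: Y1 = -5556; w = -15; f(3) = 1*(31) + 2*(-44) - 2*(-15) = -27; iterating: f(3)=-27, f(4)=123, f(5)=7, f(6)=307, f(7)=75, f(8)=675, f(9)=211, f(10)=1411; answer 1411

1411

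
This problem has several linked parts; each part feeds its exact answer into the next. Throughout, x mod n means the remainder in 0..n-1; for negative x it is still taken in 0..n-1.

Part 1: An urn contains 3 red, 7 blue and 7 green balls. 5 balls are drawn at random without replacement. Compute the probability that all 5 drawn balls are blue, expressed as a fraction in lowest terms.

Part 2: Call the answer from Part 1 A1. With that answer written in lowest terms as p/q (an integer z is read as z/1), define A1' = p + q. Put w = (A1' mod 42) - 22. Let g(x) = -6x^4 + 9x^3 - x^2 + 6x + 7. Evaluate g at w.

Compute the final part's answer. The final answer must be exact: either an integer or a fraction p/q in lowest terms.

-545727

Part 1: total draws C(17,5) = 6188; favorable C(7,5) = 21; P = 3/884; answer 3/884
Part 2: A1 = 3/884; threaded value p + q = 887; w = -17; -6*(-17)^4 + 9*(-17)^3 - 1*(-17)^2 + 6*(-17)^1 + 7 = (-501126) + (-44217) + (-289) + (-102) + (7) = -545727; answer -545727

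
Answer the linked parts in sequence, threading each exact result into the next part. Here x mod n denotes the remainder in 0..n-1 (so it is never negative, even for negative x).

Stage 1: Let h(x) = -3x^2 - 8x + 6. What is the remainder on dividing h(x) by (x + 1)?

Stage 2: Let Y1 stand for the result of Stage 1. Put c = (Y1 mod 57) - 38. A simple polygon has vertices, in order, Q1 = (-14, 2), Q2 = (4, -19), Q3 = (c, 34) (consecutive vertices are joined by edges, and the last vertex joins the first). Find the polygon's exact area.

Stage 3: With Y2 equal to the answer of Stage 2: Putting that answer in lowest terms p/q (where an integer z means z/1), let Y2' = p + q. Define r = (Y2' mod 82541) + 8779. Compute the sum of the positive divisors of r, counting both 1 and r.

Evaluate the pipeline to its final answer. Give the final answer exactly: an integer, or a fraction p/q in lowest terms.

Stage 1: remainder = value at the root: -3*(-1)^2 - 8*(-1)^1 + 6 = (-3) + (8) + (6) = 11; answer 11
Stage 2: Y1 = 11; c = -27; cross terms: (-14*-19 - 4*2)=258, (4*34 - -27*-19)=-377, (-27*2 - -14*34)=422; twice the area = |303| = 303; area = 303/2; answer 303/2
Stage 3: Y2 = 303/2; threaded value p + q = 305; r = 9084; 9084 = 2^2 * 3 * 757; sigma = (1 + 2 + 4) * (1 + 3) * (1 + 757) = 7 * 4 * 758 = 21224; answer 21224

21224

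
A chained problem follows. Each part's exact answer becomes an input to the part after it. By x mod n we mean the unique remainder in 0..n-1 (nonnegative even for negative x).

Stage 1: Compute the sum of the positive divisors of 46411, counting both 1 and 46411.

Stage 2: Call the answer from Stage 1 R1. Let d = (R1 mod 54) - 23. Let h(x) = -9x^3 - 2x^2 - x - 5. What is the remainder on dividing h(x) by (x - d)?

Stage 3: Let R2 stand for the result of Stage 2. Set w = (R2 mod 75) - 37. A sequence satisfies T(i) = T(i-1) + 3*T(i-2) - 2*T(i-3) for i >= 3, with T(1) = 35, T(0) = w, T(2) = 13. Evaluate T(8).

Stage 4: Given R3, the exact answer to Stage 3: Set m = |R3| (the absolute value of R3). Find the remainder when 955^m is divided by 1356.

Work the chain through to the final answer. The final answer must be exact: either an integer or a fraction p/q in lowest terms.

Stage 1: 46411 is prime, so its only divisors are 1 and 46411; sigma = 1 + 46411 = 46412; answer 46412
Stage 2: R1 = 46412; d = 3; remainder = value at the root: -9*(3)^3 - 2*(3)^2 - 1*(3)^1 - 5 = (-243) + (-18) + (-3) + (-5) = -269; answer -269
Stage 3: R2 = -269; w = -6; T(3) = 1*(13) + 3*(35) - 2*(-6) = 130; iterating: T(3)=130, T(4)=99, T(5)=463, T(6)=500, T(7)=1691, T(8)=2265; answer 2265
Stage 4: R3 = 2265; m = 2265; squarings mod 1356: 955^1=955, 955^2=793, 955^4=1021, 955^8=1033, 955^16=1273, 955^32=109, 955^64=1033, 955^128=1273, 955^256=109, 955^512=1033, 955^1024=1273, 955^2048=109; 955^2265 = 955^1 * 955^8 * 955^16 * 955^64 * 955^128 * 955^2048 = 1315 (mod 1356); answer 1315

1315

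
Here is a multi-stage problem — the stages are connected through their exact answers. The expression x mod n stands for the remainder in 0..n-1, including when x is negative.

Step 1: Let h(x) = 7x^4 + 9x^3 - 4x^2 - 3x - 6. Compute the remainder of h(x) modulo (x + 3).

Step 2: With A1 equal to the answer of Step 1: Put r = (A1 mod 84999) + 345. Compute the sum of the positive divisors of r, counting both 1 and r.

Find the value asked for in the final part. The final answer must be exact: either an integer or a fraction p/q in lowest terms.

1512

Step 1: remainder = value at the root: 7*(-3)^4 + 9*(-3)^3 - 4*(-3)^2 - 3*(-3)^1 - 6 = (567) + (-243) + (-36) + (9) + (-6) = 291; answer 291
Step 2: A1 = 291; r = 636; 636 = 2^2 * 3 * 53; sigma = (1 + 2 + 4) * (1 + 3) * (1 + 53) = 7 * 4 * 54 = 1512; answer 1512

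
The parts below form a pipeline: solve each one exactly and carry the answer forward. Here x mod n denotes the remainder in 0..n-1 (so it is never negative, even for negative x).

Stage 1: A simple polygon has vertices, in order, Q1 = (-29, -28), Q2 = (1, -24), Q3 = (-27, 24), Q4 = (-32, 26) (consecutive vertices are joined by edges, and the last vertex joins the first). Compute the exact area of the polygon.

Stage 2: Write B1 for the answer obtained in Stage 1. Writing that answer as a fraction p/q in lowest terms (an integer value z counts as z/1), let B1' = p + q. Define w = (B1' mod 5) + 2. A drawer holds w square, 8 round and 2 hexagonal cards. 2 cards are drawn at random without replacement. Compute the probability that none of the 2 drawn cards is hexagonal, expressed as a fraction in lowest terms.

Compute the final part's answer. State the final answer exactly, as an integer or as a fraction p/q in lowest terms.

Stage 1: cross terms: (-29*-24 - 1*-28)=724, (1*24 - -27*-24)=-624, (-27*26 - -32*24)=66, (-32*-28 - -29*26)=1650; twice the area = |1816| = 1816; area = 908; answer 908
Stage 2: B1 = 908; threaded value p + q = 909; w = 6; total draws C(16,2) = 120; favorable C(14,2) = 91; P = 91/120; answer 91/120

91/120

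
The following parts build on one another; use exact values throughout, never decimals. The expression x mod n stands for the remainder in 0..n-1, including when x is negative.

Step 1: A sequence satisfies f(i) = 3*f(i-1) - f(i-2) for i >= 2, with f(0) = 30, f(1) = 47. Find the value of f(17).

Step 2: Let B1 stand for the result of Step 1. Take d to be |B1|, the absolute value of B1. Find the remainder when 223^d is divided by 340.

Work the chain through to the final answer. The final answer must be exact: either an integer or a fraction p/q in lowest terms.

Step 1: f(2) = 3*(47) - 1*(30) = 111; iterating: f(2)=111, f(3)=286, f(4)=747, f(5)=1955, f(6)=5118, f(7)=13399, f(8)=35079, f(9)=91838, f(10)=240435, f(11)=629467, f(12)=1647966, f(13)=4314431, f(14)=11295327, f(15)=29571550, f(16)=77419323, f(17)=202686419; answer 202686419
Step 2: B1 = 202686419; d = 202686419; squarings mod 340: 223^1=223, 223^2=89, 223^4=101, 223^8=1, 223^16=1, 223^32=1, 223^64=1, 223^128=1, 223^256=1, 223^512=1, 223^1024=1, 223^2048=1, 223^4096=1, 223^8192=1, 223^16384=1, 223^32768=1, 223^65536=1, 223^131072=1, 223^262144=1, 223^524288=1, 223^1048576=1, 223^2097152=1, 223^4194304=1, 223^8388608=1, 223^16777216=1, 223^33554432=1, 223^67108864=1, 223^134217728=1; 223^202686419 = 223^1 * 223^2 * 223^16 * 223^64 * 223^128 * 223^256 * 223^512 * 223^1024 * 223^2048 * 223^4096 * 223^8192 * 223^32768 * 223^262144 * 223^1048576 * 223^67108864 * 223^134217728 = 127 (mod 340); answer 127

127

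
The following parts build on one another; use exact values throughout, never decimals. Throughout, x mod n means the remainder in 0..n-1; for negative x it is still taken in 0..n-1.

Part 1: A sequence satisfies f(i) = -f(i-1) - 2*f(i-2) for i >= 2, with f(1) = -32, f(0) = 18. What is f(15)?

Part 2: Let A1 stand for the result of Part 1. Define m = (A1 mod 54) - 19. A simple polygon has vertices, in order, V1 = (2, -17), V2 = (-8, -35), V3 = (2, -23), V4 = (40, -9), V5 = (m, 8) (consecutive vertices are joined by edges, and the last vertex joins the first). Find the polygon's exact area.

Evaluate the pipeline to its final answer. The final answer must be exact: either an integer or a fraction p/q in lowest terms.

687

Part 1: f(2) = -1*(-32) - 2*(18) = -4; iterating: f(2)=-4, f(3)=68, f(4)=-60, f(5)=-76, f(6)=196, f(7)=-44, f(8)=-348, f(9)=436, f(10)=260, f(11)=-1132, f(12)=612, f(13)=1652, f(14)=-2876, f(15)=-428; answer -428
Part 2: A1 = -428; m = -15; cross terms: (2*-35 - -8*-17)=-206, (-8*-23 - 2*-35)=254, (2*-9 - 40*-23)=902, (40*8 - -15*-9)=185, (-15*-17 - 2*8)=239; twice the area = |1374| = 1374; area = 687; answer 687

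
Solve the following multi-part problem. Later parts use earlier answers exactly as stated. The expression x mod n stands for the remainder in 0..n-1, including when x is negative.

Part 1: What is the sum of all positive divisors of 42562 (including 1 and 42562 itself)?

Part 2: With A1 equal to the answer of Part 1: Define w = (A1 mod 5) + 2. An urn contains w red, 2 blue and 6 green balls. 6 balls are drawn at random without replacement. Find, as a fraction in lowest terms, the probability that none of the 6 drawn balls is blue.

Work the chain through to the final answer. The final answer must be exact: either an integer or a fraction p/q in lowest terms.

Part 1: 42562 = 2 * 13 * 1637; sigma = (1 + 2) * (1 + 13) * (1 + 1637) = 3 * 14 * 1638 = 68796; answer 68796
Part 2: A1 = 68796; w = 3; total draws C(11,6) = 462; favorable C(9,6) = 84; P = 2/11; answer 2/11

2/11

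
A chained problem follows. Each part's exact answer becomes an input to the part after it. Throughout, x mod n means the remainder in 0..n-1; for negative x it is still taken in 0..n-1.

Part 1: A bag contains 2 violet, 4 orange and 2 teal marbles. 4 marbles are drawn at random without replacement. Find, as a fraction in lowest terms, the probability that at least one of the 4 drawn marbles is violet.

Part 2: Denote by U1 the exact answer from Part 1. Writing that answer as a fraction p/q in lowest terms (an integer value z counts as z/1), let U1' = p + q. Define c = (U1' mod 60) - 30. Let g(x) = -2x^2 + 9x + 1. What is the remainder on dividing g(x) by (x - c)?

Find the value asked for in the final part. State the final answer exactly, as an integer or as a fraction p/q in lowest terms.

Part 1: total draws C(8,4) = 70; complement C(6,4) = 15; favorable 70 - 15 = 55; P = 11/14; answer 11/14
Part 2: U1 = 11/14; threaded value p + q = 25; c = -5; remainder = value at the root: -2*(-5)^2 + 9*(-5)^1 + 1 = (-50) + (-45) + (1) = -94; answer -94

-94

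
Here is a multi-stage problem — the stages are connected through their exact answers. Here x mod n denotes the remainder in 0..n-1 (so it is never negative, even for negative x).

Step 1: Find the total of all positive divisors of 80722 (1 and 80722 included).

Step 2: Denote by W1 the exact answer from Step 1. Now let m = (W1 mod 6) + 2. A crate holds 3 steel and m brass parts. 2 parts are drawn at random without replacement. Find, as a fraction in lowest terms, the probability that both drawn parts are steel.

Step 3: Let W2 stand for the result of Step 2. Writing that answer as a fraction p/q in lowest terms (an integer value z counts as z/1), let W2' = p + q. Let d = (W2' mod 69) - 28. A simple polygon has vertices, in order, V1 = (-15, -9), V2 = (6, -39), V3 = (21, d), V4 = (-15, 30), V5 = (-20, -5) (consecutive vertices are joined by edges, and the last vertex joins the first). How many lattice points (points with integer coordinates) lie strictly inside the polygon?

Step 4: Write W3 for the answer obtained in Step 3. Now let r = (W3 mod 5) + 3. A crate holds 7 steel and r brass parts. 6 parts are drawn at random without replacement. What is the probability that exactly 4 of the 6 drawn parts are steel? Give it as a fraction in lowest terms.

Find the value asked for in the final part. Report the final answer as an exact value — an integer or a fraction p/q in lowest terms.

Step 1: 80722 = 2 * 40361; sigma = (1 + 2) * (1 + 40361) = 3 * 40362 = 121086; answer 121086
Step 2: W1 = 121086; m = 2; total draws C(5,2) = 10; favorable C(3,2) = 3; P = 3/10; answer 3/10
Step 3: W2 = 3/10; threaded value p + q = 13; d = -15; cross terms: (-15*-39 - 6*-9)=639, (6*-15 - 21*-39)=729, (21*30 - -15*-15)=405, (-15*-5 - -20*30)=675, (-20*-9 - -15*-5)=105; twice the area = |2553| = 2553; area = 2553/2; boundary points = 3 + 3 + 9 + 5 + 1 = 21; strictly interior points = area - boundary/2 + 1 = 1267; answer 1267
Step 4: W3 = 1267; r = 5; total draws C(12,6) = 924; favorable C(7,4)*C(5,2) = 350; P = 25/66; answer 25/66

25/66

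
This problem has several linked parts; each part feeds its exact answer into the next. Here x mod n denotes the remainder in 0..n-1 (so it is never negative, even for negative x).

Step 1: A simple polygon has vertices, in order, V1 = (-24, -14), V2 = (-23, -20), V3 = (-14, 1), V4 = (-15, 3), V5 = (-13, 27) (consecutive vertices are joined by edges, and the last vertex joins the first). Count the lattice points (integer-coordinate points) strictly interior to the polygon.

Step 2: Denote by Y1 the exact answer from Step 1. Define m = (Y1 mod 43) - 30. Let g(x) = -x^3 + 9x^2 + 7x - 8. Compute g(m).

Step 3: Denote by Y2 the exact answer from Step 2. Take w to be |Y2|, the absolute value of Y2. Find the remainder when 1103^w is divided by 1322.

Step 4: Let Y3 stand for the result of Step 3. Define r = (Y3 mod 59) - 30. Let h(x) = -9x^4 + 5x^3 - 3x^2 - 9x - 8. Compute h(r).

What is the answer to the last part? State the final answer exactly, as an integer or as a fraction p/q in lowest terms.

Step 1: cross terms: (-24*-20 - -23*-14)=158, (-23*1 - -14*-20)=-303, (-14*3 - -15*1)=-27, (-15*27 - -13*3)=-366, (-13*-14 - -24*27)=830; twice the area = |292| = 292; area = 146; boundary points = 1 + 3 + 1 + 2 + 1 = 8; strictly interior points = area - boundary/2 + 1 = 143; answer 143
Step 2: Y1 = 143; m = -16; -1*(-16)^3 + 9*(-16)^2 + 7*(-16)^1 - 8 = (4096) + (2304) + (-112) + (-8) = 6280; answer 6280
Step 3: Y2 = 6280; w = 6280; squarings mod 1322: 1103^1=1103, 1103^2=369, 1103^4=1317, 1103^8=25, 1103^16=625, 1103^32=635, 1103^64=15, 1103^128=225, 1103^256=389, 1103^512=613, 1103^1024=321, 1103^2048=1247, 1103^4096=337; 1103^6280 = 1103^8 * 1103^128 * 1103^2048 * 1103^4096 = 1293 (mod 1322); answer 1293
Step 4: Y3 = 1293; r = 24; -9*(24)^4 + 5*(24)^3 - 3*(24)^2 - 9*(24)^1 - 8 = (-2985984) + (69120) + (-1728) + (-216) + (-8) = -2918816; answer -2918816

-2918816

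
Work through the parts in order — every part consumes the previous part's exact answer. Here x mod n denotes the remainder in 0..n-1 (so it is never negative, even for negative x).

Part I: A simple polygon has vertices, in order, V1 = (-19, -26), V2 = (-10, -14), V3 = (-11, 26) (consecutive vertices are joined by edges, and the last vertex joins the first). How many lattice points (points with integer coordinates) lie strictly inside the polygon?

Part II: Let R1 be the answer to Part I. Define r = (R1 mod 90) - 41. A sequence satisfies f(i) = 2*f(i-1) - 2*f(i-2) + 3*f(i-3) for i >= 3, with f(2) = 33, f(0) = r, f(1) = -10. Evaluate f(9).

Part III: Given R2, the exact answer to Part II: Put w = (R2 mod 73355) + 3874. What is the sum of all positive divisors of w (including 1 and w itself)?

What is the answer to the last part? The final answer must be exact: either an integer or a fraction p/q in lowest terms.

95040

Part I: cross terms: (-19*-14 - -10*-26)=6, (-10*26 - -11*-14)=-414, (-11*-26 - -19*26)=780; twice the area = |372| = 372; area = 186; boundary points = 3 + 1 + 4 = 8; strictly interior points = area - boundary/2 + 1 = 183; answer 183
Part II: R1 = 183; r = -38; f(3) = 2*(33) - 2*(-10) + 3*(-38) = -28; iterating: f(3)=-28, f(4)=-152, f(5)=-149, f(6)=-78, f(7)=-314, f(8)=-919, f(9)=-1444; answer -1444
Part III: R2 = -1444; w = 75785; 75785 = 5 * 23 * 659; sigma = (1 + 5) * (1 + 23) * (1 + 659) = 6 * 24 * 660 = 95040; answer 95040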